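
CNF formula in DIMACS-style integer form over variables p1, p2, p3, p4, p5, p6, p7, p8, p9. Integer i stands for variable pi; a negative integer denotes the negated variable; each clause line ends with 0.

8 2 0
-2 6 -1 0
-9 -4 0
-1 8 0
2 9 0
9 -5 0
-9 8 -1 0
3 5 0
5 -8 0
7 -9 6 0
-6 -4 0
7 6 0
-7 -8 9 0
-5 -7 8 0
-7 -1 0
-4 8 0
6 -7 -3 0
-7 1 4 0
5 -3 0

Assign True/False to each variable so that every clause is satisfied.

Try p1 = True.
  then p8 is forced to True.
  then p5 is forced to True.
  then p9 is forced to True.
  then p4 is forced to False.
  then p7 is forced to False.
  then p6 is forced to True.
p2, p3 are now unconstrained; take p2 = False, p3 = True.

p1=T, p2=F, p3=T, p4=F, p5=T, p6=T, p7=F, p8=T, p9=T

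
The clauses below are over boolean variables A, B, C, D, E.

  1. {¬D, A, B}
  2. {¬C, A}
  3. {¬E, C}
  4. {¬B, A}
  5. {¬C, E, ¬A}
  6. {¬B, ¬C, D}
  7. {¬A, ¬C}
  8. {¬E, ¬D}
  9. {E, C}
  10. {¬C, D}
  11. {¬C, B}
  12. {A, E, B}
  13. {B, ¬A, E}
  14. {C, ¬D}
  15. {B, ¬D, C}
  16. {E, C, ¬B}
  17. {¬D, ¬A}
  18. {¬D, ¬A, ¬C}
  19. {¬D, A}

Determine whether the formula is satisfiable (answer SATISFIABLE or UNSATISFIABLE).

C = True:
  propagation gives A=True; an empty clause results — contradiction.
C = False:
  propagation gives E=False; an empty clause results — contradiction.
Every branch closes, so no satisfying assignment exists.

UNSATISFIABLE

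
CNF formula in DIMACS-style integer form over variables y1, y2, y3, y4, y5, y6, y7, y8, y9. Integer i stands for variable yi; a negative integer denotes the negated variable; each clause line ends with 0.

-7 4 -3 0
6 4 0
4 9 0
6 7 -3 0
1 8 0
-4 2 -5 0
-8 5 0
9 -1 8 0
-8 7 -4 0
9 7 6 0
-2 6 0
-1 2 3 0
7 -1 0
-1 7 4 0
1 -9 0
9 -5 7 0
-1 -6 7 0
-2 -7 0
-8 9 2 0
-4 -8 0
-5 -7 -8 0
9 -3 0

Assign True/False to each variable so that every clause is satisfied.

y1 = T, y2 = F, y3 = T, y4 = T, y5 = F, y6 = F, y7 = T, y8 = F, y9 = T

Set y1 = True and propagate.
  then y7 is forced to True.
  then y2 is forced to False.
  then y3 is forced to True.
  then y4 is forced to True.
  then y5 is forced to False.
  then y8 is forced to False.
  then y9 is forced to True.
y6 is now unconstrained; take y6 = False.
Every clause has at least one true literal under this assignment.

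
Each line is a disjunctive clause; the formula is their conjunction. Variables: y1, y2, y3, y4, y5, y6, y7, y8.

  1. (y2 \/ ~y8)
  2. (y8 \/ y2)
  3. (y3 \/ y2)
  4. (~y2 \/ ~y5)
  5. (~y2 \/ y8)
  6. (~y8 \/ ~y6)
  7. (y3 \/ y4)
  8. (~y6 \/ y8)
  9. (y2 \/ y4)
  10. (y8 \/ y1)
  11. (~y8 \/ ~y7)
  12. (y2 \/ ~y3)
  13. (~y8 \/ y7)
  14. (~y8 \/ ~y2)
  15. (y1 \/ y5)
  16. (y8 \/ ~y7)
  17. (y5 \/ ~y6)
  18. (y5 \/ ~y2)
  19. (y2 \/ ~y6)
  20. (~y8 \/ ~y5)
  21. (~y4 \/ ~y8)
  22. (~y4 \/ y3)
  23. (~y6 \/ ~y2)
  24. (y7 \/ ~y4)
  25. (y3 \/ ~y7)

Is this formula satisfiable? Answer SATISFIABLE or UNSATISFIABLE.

y8 = True:
  propagation gives y2=True; an empty clause results — contradiction.
y8 = False:
  propagation gives y2=True; an empty clause results — contradiction.
Every branch closes, so no satisfying assignment exists.

UNSATISFIABLE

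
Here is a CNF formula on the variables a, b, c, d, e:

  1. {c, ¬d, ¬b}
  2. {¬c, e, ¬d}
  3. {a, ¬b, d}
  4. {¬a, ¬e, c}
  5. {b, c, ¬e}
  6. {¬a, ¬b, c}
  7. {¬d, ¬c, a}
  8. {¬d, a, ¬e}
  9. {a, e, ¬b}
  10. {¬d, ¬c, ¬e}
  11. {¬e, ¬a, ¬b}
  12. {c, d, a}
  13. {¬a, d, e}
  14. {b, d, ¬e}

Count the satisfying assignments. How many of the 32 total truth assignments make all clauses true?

3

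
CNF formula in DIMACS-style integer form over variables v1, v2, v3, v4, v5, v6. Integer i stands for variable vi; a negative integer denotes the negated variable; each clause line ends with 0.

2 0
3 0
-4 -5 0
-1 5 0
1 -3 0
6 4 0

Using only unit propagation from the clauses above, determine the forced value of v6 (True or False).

True

(v2) stands alone — v2 = True.
(v3) stands alone — v3 = True.
From (~v3 | v1) and v3 = True: v1 = True.
In (~v1 | v5), ~v1 is now false; v5 must hold, so v5 = True.
(~v4 | ~v5): since v5 = True, the clause reduces to (~v4). v4 = False.
From (v4 | v6) and v4 = False: v6 = True.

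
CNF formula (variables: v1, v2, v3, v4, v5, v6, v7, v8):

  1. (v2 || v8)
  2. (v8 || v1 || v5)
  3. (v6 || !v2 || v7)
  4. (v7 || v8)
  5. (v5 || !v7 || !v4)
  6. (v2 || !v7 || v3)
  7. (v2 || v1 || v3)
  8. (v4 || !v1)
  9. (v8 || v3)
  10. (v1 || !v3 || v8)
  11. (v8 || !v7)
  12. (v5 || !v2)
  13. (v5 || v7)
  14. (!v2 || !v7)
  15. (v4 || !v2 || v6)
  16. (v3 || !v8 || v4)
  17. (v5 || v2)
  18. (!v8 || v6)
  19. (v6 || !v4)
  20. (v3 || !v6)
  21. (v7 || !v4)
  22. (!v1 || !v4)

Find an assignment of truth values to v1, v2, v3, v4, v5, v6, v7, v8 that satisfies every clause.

v1 = F, v2 = F, v3 = T, v4 = F, v5 = T, v6 = T, v7 = F, v8 = T

Check each clause:
  1. (v2 || v8) — v8 is true.
  2. (v1 || v8 || v5) — v8 is true.
  3. (v6 || !v2 || v7) — v6 is true.
  4. (v8 || v7) — v8 is true.
  5. (!v7 || v5 || !v4) — !v7 is true.
  6. (v2 || !v7 || v3) — !v7 is true.
  7. (v3 || v1 || v2) — v3 is true.
  8. (v4 || !v1) — !v1 is true.
  9. (v3 || v8) — v8 is true.
  10. (v8 || !v3 || v1) — v8 is true.
  11. (!v7 || v8) — v8 is true.
  12. (v5 || !v2) — v5 is true.
  13. (v7 || v5) — v5 is true.
  14. (!v7 || !v2) — !v7 is true.
  15. (!v2 || v4 || v6) — v6 is true.
  16. (v3 || v4 || !v8) — v3 is true.
  17. (v2 || v5) — v5 is true.
  18. (v6 || !v8) — v6 is true.
  19. (v6 || !v4) — !v4 is true.
  20. (!v6 || v3) — v3 is true.
  21. (v7 || !v4) — !v4 is true.
  22. (!v4 || !v1) — !v4 is true.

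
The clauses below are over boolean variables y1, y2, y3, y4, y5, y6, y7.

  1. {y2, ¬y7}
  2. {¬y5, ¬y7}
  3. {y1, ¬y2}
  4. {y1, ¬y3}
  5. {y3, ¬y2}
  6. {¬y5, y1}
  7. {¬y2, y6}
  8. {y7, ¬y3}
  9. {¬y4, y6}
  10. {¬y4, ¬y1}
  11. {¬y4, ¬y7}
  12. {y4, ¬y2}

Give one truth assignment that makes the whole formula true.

y1 = 0, y2 = 0, y3 = 0, y4 = 1, y5 = 0, y6 = 1, y7 = 0

Pure literal: y5 appears only negated; assign y5 = False.
Pure literal: y6 appears only positively; assign y6 = True.
Try y1 = False.
  then y2 is forced to False.
  then y7 is forced to False.
  then y3 is forced to False.
y4 is now unconstrained; take y4 = True.
Every clause has at least one true literal under this assignment.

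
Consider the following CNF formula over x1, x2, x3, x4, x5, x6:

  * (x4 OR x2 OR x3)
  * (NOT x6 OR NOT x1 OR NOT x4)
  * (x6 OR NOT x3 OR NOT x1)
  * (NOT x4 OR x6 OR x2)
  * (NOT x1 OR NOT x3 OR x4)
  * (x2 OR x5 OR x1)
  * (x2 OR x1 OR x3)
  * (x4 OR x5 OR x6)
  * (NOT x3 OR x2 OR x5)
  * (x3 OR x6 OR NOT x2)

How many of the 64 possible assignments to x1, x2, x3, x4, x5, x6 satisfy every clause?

16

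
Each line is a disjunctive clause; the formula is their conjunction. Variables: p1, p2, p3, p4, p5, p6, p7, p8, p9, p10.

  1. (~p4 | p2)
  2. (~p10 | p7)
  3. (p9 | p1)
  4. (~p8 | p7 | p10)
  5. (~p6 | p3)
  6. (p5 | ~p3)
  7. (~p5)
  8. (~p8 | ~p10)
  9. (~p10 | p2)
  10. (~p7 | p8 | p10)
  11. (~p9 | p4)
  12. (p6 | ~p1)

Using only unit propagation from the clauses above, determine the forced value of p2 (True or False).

True

Unit clause (~p5) sets p5 = False.
From (~p3 | p5) and p5 = False: p3 = False.
(p3 | ~p6): since p3 = False, the clause reduces to (~p6). p6 = False.
From (p6 | ~p1) and p6 = False: p1 = False.
(p9 | p1): since p1 = False, the clause reduces to (p9). p9 = True.
(p4 | ~p9) with p9 = True leaves only p4, so p4 = True.
In (~p4 | p2), ~p4 is now false; p2 must hold, so p2 = True.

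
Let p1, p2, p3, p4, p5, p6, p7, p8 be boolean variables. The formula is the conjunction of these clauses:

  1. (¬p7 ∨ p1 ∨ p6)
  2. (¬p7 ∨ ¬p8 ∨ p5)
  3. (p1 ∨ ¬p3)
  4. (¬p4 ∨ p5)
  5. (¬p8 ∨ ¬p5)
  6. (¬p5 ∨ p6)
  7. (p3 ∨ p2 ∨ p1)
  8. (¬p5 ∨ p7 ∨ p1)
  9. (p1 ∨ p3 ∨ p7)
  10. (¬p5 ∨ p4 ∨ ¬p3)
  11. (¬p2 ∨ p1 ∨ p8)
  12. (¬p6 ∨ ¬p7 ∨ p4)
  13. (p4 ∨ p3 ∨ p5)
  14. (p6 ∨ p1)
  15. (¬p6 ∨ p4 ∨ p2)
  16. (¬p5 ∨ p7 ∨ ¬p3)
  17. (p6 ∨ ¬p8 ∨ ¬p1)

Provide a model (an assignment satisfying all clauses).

p1 = 1, p2 = 0, p3 = 1, p4 = 1, p5 = 1, p6 = 1, p7 = 1, p8 = 0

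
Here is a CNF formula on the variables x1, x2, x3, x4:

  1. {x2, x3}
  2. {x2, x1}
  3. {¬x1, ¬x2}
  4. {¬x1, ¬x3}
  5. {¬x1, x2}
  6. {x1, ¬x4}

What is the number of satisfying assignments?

2

The models are:
  x1=F x2=T x3=F x4=F
  x1=F x2=T x3=T x4=F
That's 2 in total.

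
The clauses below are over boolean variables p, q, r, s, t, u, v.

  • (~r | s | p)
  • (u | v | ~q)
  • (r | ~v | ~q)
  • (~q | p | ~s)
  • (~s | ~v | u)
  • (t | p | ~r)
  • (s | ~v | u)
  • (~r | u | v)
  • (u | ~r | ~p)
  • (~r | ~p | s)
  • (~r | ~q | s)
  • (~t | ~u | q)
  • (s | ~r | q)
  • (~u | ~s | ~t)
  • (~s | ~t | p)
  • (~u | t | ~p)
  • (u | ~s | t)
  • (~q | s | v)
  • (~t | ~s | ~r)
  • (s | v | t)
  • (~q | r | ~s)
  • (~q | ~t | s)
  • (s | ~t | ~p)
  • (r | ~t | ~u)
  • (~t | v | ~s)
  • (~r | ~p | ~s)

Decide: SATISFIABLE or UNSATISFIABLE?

SATISFIABLE

Try p = False.
Branch on q: take q = False.
Try r = False.
For the remaining variables, s = True, t = False, u = True, v = True works.
Every clause has at least one true literal under this assignment.
So p=F  q=F  r=F  s=T  t=F  u=T  v=T is a satisfying assignment.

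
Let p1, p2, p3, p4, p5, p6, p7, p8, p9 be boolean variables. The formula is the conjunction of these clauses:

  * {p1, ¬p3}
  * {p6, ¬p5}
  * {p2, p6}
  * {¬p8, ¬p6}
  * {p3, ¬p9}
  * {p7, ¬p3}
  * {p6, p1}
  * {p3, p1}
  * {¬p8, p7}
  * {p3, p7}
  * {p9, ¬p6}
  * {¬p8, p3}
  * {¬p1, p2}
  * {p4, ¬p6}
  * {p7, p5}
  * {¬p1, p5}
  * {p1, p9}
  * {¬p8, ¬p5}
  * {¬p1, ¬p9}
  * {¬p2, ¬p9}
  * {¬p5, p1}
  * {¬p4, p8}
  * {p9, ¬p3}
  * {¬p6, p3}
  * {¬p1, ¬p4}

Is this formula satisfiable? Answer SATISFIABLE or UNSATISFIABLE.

UNSATISFIABLE

p1 = True:
  propagation gives p2=True, p5=True, p6=True, p8=False; an empty clause results — contradiction.
p1 = False:
  propagation gives p3=False; an empty clause results — contradiction.
Every branch closes, so no satisfying assignment exists.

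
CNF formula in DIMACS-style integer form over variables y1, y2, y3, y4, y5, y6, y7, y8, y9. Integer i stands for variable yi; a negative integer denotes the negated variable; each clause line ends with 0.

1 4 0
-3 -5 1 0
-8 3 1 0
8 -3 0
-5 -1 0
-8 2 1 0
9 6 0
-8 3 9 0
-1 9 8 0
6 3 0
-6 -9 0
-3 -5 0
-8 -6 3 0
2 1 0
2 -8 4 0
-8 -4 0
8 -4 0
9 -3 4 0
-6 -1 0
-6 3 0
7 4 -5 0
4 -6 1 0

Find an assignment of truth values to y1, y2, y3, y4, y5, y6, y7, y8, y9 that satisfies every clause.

y1=True, y2=True, y3=True, y4=False, y5=False, y6=False, y7=True, y8=True, y9=True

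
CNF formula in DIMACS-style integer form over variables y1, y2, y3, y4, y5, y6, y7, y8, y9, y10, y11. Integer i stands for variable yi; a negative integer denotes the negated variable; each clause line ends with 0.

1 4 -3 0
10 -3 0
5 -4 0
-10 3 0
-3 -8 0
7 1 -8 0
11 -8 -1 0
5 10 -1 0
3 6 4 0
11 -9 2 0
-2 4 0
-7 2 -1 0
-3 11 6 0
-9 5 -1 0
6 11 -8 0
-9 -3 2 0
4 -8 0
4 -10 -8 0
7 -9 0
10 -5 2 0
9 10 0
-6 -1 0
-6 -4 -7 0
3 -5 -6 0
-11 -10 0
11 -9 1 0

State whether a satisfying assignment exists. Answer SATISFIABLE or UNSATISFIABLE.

SATISFIABLE

Pure literal: y8 appears only negated; assign y8 = False.
Set y1 = False and propagate.
Branch on y2: take y2 = False.
For the remaining variables, y3 = True, y4 = True, y5 = True, y6 = True, y7 = False, y9 = False, y10 = True, y11 = False works.
So y1=F, y2=F, y3=T, y4=T, y5=T, y6=T, y7=F, y8=F, y9=F, y10=T, y11=F is a satisfying assignment.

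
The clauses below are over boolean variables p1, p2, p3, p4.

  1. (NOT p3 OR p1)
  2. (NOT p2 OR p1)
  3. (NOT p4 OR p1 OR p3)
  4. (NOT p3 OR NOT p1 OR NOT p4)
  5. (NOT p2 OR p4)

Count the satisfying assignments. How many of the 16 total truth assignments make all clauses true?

5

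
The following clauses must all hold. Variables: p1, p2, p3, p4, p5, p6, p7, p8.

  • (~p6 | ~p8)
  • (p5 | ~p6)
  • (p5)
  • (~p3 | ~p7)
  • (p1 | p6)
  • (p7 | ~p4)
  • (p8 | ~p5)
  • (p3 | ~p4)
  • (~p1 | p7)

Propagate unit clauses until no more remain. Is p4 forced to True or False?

False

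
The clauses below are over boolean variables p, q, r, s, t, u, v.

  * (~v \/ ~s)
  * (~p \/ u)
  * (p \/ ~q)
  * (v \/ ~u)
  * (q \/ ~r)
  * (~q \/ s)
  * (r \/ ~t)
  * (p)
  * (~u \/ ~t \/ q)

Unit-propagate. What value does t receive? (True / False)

False

(p) is a unit clause: p = True.
In (~p \/ u), ~p is now false; u must hold, so u = True.
In (~u \/ v), ~u is now false; v must hold, so v = True.
(~v \/ ~s): since v = True, the clause reduces to (~s). s = False.
(s \/ ~q): since s = False, the clause reduces to (~q). q = False.
In (~r \/ q), q is now false; ~r must hold, so r = False.
(~t \/ r) with r = False leaves only ~t, so t = False.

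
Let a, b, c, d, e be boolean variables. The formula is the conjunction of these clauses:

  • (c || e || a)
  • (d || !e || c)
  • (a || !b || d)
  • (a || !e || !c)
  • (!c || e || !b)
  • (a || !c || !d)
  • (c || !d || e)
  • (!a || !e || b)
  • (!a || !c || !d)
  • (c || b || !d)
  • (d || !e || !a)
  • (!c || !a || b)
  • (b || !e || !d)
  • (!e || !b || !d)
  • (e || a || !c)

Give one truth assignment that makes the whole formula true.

a=True  b=False  c=False  d=False  e=False

Check each clause:
  1. (c || a || e) — a is true.
  2. (!e || c || d) — !e is true.
  3. (a || !b || d) — a is true.
  4. (!e || !c || a) — a is true.
  5. (e || !c || !b) — !c is true.
  6. (!d || a || !c) — a is true.
  7. (e || c || !d) — !d is true.
  8. (b || !e || !a) — !e is true.
  9. (!a || !d || !c) — !d is true.
  10. (b || c || !d) — !d is true.
  11. (!e || d || !a) — !e is true.
  12. (!c || b || !a) — !c is true.
  13. (!e || b || !d) — !e is true.
  14. (!b || !d || !e) — !e is true.
  15. (e || a || !c) — a is true.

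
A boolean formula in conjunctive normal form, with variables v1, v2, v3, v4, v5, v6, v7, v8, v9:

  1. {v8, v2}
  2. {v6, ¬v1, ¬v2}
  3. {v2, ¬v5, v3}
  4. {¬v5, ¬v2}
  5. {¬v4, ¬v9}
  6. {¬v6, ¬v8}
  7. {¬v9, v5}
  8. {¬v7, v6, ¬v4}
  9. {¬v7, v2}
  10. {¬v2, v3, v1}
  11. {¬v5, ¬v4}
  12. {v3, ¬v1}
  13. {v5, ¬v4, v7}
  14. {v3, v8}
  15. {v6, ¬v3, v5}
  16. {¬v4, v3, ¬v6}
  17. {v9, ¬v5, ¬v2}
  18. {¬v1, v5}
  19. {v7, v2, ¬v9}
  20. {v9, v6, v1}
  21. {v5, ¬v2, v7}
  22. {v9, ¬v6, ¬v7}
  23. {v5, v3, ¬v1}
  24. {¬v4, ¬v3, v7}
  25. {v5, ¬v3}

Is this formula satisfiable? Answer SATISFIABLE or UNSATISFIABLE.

SATISFIABLE

Pure literal: v4 appears only negated; assign v4 = False.
Branch on v1: take v1 = True.
  then v3 is forced to True.
  then v5 is forced to True.
  then v2 is forced to False.
  then v8 is forced to True.
  then v6 is forced to False.
  then v7 is forced to False.
  then v9 is forced to False.
Every clause has at least one true literal under this assignment.
So v1 = True, v2 = False, v3 = True, v4 = False, v5 = True, v6 = False, v7 = False, v8 = True, v9 = False is a satisfying assignment.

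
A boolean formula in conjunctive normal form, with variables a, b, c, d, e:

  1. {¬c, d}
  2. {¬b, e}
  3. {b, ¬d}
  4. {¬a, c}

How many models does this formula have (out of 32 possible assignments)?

Satisfying assignments:
  a=F b=F c=F d=F e=F
  a=F b=F c=F d=F e=T
  a=F b=T c=F d=F e=T
  a=F b=T c=F d=T e=T
  a=F b=T c=T d=T e=T
  a=T b=T c=T d=T e=T
Count: 6.

6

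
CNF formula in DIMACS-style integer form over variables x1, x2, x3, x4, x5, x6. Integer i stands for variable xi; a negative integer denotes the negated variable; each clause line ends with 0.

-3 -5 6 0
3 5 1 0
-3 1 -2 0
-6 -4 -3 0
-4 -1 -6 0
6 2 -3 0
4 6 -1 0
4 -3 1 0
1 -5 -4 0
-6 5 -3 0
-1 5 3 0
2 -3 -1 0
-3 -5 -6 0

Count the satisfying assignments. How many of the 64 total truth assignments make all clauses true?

9

Case analysis on x3 and x1:
  x3=T, x1=T: remaining (x2,x4,x5,x6) ∈ {(T,T,F,F)} — 1.
  x3=T, x1=F: a clause becomes empty — 0.
  x3=F, x1=T: remaining (x2,x4,x5,x6) ∈ {(F,F,T,T); (F,T,T,F); (T,F,T,T); (T,T,T,F)} — 4.
  x3=F, x1=F: remaining (x2,x4,x5,x6) ∈ {(F,F,T,F); (F,F,T,T); (T,F,T,F); (T,F,T,T)} — 4.
Total: 1 + 0 + 4 + 4 = 9.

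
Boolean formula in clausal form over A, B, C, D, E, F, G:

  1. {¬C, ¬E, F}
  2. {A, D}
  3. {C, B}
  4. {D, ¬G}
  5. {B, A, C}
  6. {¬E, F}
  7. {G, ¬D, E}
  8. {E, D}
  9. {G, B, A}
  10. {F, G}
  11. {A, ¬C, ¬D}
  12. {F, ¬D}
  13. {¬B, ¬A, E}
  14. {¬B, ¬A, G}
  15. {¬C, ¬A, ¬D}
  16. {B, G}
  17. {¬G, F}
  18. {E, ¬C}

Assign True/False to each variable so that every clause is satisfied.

A = False, B = True, C = False, D = True, E = True, F = True, G = False

F occurs only positively in the remaining clauses — set F = True.
Try A = False.
  then D is forced to True.
  then C is forced to False.
  then B is forced to True.
Branch on E: take E = True.
G is now unconstrained; take G = False.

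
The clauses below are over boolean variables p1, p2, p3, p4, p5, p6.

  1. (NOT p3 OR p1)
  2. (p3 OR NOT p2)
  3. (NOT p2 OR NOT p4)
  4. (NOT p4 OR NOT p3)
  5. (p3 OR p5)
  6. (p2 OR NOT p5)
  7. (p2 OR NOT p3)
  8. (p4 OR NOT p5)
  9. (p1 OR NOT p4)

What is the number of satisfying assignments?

The models are:
  p1=1 p2=1 p3=1 p4=0 p5=0 p6=0
  p1=1 p2=1 p3=1 p4=0 p5=0 p6=1
That's 2 in total.

2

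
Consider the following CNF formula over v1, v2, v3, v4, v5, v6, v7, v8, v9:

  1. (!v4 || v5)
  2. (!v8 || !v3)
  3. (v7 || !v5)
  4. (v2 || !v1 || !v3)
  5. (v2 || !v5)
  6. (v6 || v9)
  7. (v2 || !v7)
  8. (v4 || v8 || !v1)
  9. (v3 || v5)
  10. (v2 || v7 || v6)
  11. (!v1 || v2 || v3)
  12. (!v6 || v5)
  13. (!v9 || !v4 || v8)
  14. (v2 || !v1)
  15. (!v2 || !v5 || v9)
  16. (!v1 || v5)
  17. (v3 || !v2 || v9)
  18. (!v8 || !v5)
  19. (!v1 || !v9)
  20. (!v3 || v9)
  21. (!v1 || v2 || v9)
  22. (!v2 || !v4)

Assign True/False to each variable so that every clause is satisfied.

v1 = F, v2 = T, v3 = F, v4 = F, v5 = T, v6 = F, v7 = T, v8 = F, v9 = T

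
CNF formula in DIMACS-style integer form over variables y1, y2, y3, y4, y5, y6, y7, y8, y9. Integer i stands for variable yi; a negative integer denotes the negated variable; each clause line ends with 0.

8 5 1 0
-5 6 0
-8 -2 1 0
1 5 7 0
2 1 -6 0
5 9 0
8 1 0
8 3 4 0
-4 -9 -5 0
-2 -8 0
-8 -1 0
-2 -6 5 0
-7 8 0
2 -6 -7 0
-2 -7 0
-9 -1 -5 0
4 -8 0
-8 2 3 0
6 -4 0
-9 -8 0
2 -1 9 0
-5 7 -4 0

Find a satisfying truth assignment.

y1=True, y2=True, y3=True, y4=False, y5=True, y6=True, y7=False, y8=False, y9=False

Check each clause:
  1. (y5 \/ y8 \/ y1) — y1 is true.
  2. (~y5 \/ y6) — y6 is true.
  3. (~y2 \/ y1 \/ ~y8) — ~y8 is true.
  4. (y7 \/ y5 \/ y1) — y1 is true.
  5. (y2 \/ y1 \/ ~y6) — y1 is true.
  6. (y9 \/ y5) — y5 is true.
  7. (y1 \/ y8) — y1 is true.
  8. (y8 \/ y3 \/ y4) — y3 is true.
  9. (~y4 \/ ~y9 \/ ~y5) — ~y4 is true.
  10. (~y8 \/ ~y2) — ~y8 is true.
  11. (~y8 \/ ~y1) — ~y8 is true.
  12. (~y2 \/ y5 \/ ~y6) — y5 is true.
  13. (y8 \/ ~y7) — ~y7 is true.
  14. (~y7 \/ ~y6 \/ y2) — ~y7 is true.
  15. (~y7 \/ ~y2) — ~y7 is true.
  16. (~y9 \/ ~y1 \/ ~y5) — ~y9 is true.
  17. (y4 \/ ~y8) — ~y8 is true.
  18. (~y8 \/ y2 \/ y3) — ~y8 is true.
  19. (y6 \/ ~y4) — ~y4 is true.
  20. (~y9 \/ ~y8) — ~y8 is true.
  21. (y2 \/ ~y1 \/ y9) — y2 is true.
  22. (y7 \/ ~y4 \/ ~y5) — ~y4 is true.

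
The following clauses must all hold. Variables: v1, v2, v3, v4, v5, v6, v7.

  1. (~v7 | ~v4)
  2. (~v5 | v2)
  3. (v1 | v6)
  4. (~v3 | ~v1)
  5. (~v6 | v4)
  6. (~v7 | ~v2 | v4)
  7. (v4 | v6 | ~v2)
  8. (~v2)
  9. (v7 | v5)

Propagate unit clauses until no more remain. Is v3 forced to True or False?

(~v2) is a unit clause: v2 = False.
From (~v5 | v2) and v2 = False: v5 = False.
(v7 | v5): since v5 = False, the clause reduces to (v7). v7 = True.
In (~v7 | ~v4), ~v7 is now false; ~v4 must hold, so v4 = False.
From (v4 | ~v6) and v4 = False: v6 = False.
(v6 | v1): since v6 = False, the clause reduces to (v1). v1 = True.
In (~v3 | ~v1), ~v1 is now false; ~v3 must hold, so v3 = False.

False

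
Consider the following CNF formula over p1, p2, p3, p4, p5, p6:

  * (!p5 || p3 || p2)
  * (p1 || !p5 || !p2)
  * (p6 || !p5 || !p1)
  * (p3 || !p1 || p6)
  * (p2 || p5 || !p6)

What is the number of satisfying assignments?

30

Case analysis on p5 and p1:
  p5=1, p1=1: p4 free; 3 ways for (p2,p3,p6) × 2^1 = 6.
  p5=1, p1=0: remaining (p2,p3,p4,p6) ∈ {(0,1,0,0); (0,1,0,1); (0,1,1,0); (0,1,1,1)} — 4.
  p5=0, p1=1: p4 free; 4 ways for (p2,p3,p6) × 2^1 = 8.
  p5=0, p1=0: p3, p4 free; 3 ways for (p2,p6) × 2^2 = 12.
Total: 6 + 4 + 8 + 12 = 30.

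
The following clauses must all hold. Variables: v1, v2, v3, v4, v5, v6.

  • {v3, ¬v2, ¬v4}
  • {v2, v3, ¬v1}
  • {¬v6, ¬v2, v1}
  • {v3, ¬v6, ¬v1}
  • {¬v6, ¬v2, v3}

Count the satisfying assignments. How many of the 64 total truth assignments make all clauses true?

Case analysis on v2 and v3:
  v2=1, v3=1: v4, v5 free; 3 ways for (v1,v6) × 2^2 = 12.
  v2=1, v3=0: remaining (v1,v4,v5,v6) ∈ {(0,0,0,0); (0,0,1,0); (1,0,0,0); (1,0,1,0)} — 4.
  v2=0, v3=1: v1, v4, v5, v6 free → 2^4 = 16.
  v2=0, v3=0: forces v1=0; v4, v5, v6 free → 2^3 = 8.
Total: 12 + 4 + 16 + 8 = 40.

40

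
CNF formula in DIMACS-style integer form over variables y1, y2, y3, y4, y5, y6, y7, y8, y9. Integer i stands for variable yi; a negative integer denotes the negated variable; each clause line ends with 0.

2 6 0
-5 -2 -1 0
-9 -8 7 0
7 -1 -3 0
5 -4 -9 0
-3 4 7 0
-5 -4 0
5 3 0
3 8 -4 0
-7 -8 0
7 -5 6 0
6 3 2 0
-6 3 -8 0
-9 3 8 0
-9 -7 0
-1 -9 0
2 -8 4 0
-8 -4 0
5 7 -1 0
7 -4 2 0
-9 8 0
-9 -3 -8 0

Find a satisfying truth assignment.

y1 occurs only negated in the remaining clauses — set y1 = False.
Pure literal: y9 appears only negated; assign y9 = False.
Set y2 = True and propagate.
Branch on y3: take y3 = True.
The remaining clauses are satisfied by y4 = True, y5 = False, y6 = False, y7 = False, y8 = False.
Check each clause:
  1. {y2, y6} — y2 is true.
  2. {¬y2, ¬y1, ¬y5} — ¬y5 is true.
  3. {y7, ¬y8, ¬y9} — ¬y8 is true.
  4. {¬y1, y7, ¬y3} — ¬y1 is true.
  5. {¬y9, ¬y4, y5} — ¬y9 is true.
  6. {y4, y7, ¬y3} — y4 is true.
  7. {¬y4, ¬y5} — ¬y5 is true.
  8. {y5, y3} — y3 is true.
  9. {¬y4, y3, y8} — y3 is true.
  10. {¬y8, ¬y7} — ¬y8 is true.
  11. {y7, ¬y5, y6} — ¬y5 is true.
  12. {y2, y6, y3} — y2 is true.
  13. {¬y6, ¬y8, y3} — ¬y8 is true.
  14. {y3, y8, ¬y9} — y3 is true.
  15. {¬y9, ¬y7} — ¬y7 is true.
  16. {¬y9, ¬y1} — ¬y1 is true.
  17. {y4, ¬y8, y2} — ¬y8 is true.
  18. {¬y4, ¬y8} — ¬y8 is true.
  19. {¬y1, y7, y5} — ¬y1 is true.
  20. {y2, ¬y4, y7} — y2 is true.
  21. {¬y9, y8} — ¬y9 is true.
  22. {¬y9, ¬y3, ¬y8} — ¬y8 is true.

y1=False  y2=True  y3=True  y4=True  y5=False  y6=False  y7=False  y8=False  y9=False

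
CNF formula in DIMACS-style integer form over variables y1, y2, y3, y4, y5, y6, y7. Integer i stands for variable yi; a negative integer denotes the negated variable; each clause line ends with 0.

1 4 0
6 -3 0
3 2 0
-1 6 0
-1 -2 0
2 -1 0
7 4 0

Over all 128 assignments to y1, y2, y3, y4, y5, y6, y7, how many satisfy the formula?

16

Case analysis on y1 and y2:
  y1=1, y2=1: a clause becomes empty — 0.
  y1=1, y2=0: a clause becomes empty — 0.
  y1=0, y2=1: y5, y7 free; 3 ways for (y3,y4,y6) × 2^2 = 12.
  y1=0, y2=0: remaining (y3,y4,y5,y6,y7) ∈ {(1,1,0,1,0); (1,1,0,1,1); (1,1,1,1,0); (1,1,1,1,1)} — 4.
Total: 0 + 0 + 12 + 4 = 16.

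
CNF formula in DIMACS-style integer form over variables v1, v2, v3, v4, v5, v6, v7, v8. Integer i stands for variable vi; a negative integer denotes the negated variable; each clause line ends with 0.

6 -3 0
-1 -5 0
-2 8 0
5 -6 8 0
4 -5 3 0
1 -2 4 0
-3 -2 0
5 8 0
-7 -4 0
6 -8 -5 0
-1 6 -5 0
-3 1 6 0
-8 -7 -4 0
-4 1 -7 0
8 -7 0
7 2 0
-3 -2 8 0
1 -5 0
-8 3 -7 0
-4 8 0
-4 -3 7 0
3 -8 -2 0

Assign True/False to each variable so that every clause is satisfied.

v1 = True  v2 = False  v3 = True  v4 = False  v5 = False  v6 = True  v7 = True  v8 = True

Check each clause:
  1. (¬v3 ∨ v6) — v6 is true.
  2. (¬v5 ∨ ¬v1) — ¬v5 is true.
  3. (¬v2 ∨ v8) — v8 is true.
  4. (¬v6 ∨ v8 ∨ v5) — v8 is true.
  5. (v3 ∨ v4 ∨ ¬v5) — v3 is true.
  6. (¬v2 ∨ v4 ∨ v1) — v1 is true.
  7. (¬v2 ∨ ¬v3) — ¬v2 is true.
  8. (v5 ∨ v8) — v8 is true.
  9. (¬v7 ∨ ¬v4) — ¬v4 is true.
  10. (¬v5 ∨ v6 ∨ ¬v8) — ¬v5 is true.
  11. (¬v5 ∨ ¬v1 ∨ v6) — ¬v5 is true.
  12. (v1 ∨ v6 ∨ ¬v3) — v1 is true.
  13. (¬v7 ∨ ¬v4 ∨ ¬v8) — ¬v4 is true.
  14. (¬v4 ∨ ¬v7 ∨ v1) — v1 is true.
  15. (¬v7 ∨ v8) — v8 is true.
  16. (v2 ∨ v7) — v7 is true.
  17. (¬v3 ∨ v8 ∨ ¬v2) — v8 is true.
  18. (v1 ∨ ¬v5) — v1 is true.
  19. (v3 ∨ ¬v8 ∨ ¬v7) — v3 is true.
  20. (v8 ∨ ¬v4) — v8 is true.
  21. (¬v4 ∨ ¬v3 ∨ v7) — ¬v4 is true.
  22. (¬v2 ∨ v3 ∨ ¬v8) — v3 is true.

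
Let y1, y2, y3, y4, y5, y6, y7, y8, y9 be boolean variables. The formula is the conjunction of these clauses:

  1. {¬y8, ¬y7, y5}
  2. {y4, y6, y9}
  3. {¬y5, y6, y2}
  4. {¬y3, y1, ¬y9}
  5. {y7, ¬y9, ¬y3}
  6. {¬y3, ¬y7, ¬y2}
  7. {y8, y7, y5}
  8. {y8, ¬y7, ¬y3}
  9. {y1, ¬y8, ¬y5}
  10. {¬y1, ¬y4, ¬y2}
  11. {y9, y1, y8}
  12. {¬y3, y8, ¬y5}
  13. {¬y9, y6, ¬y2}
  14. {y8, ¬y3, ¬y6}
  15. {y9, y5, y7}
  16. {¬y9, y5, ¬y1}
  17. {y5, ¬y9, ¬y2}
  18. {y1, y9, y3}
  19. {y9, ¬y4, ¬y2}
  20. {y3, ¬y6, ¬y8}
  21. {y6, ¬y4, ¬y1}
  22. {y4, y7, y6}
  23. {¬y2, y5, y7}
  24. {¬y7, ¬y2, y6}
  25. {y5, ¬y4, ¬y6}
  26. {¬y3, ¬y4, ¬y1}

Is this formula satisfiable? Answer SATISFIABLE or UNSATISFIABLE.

SATISFIABLE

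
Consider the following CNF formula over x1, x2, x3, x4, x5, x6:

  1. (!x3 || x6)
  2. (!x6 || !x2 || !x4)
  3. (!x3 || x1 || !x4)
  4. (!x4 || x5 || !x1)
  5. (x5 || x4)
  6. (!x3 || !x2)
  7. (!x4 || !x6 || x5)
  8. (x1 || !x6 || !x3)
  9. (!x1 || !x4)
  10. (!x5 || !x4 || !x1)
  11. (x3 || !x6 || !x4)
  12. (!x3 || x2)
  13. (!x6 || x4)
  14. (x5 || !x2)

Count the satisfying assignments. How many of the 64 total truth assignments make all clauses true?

Satisfying assignments:
  x1=F x2=F x3=F x4=F x5=T x6=F
  x1=F x2=F x3=F x4=T x5=F x6=F
  x1=F x2=F x3=F x4=T x5=T x6=F
  x1=F x2=T x3=F x4=F x5=T x6=F
  x1=F x2=T x3=F x4=T x5=T x6=F
  x1=T x2=F x3=F x4=F x5=T x6=F
  x1=T x2=T x3=F x4=F x5=T x6=F
That's 7 in total.

7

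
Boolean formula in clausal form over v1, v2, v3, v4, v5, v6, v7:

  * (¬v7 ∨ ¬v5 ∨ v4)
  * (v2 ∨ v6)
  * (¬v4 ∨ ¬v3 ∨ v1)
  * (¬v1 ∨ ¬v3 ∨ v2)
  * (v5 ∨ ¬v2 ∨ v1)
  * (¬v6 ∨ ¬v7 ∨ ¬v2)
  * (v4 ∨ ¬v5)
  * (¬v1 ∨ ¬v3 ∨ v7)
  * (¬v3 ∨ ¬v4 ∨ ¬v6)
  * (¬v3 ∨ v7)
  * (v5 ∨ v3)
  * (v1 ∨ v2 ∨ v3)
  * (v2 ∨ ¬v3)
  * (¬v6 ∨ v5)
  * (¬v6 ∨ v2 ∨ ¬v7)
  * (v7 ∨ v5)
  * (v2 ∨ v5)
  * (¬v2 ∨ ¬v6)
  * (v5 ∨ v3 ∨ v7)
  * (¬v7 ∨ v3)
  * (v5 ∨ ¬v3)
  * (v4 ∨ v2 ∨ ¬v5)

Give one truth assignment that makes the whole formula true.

Try v1 = True.
Try v2 = True.
  then v6 is forced to False.
Branch on v3: take v3 = True.
  then v7 is forced to True.
  then v5 is forced to True.
  then v4 is forced to True.
Check each clause:
  1. (¬v7 ∨ ¬v5 ∨ v4) — v4 is true.
  2. (v6 ∨ v2) — v2 is true.
  3. (¬v4 ∨ ¬v3 ∨ v1) — v1 is true.
  4. (v2 ∨ ¬v1 ∨ ¬v3) — v2 is true.
  5. (v5 ∨ v1 ∨ ¬v2) — v1 is true.
  6. (¬v2 ∨ ¬v7 ∨ ¬v6) — ¬v6 is true.
  7. (v4 ∨ ¬v5) — v4 is true.
  8. (¬v3 ∨ ¬v1 ∨ v7) — v7 is true.
  9. (¬v3 ∨ ¬v6 ∨ ¬v4) — ¬v6 is true.
  10. (¬v3 ∨ v7) — v7 is true.
  11. (v5 ∨ v3) — v3 is true.
  12. (v3 ∨ v2 ∨ v1) — v1 is true.
  13. (v2 ∨ ¬v3) — v2 is true.
  14. (¬v6 ∨ v5) — ¬v6 is true.
  15. (¬v6 ∨ ¬v7 ∨ v2) — v2 is true.
  16. (v5 ∨ v7) — v5 is true.
  17. (v2 ∨ v5) — v2 is true.
  18. (¬v2 ∨ ¬v6) — ¬v6 is true.
  19. (v5 ∨ v3 ∨ v7) — v3 is true.
  20. (¬v7 ∨ v3) — v3 is true.
  21. (¬v3 ∨ v5) — v5 is true.
  22. (¬v5 ∨ v2 ∨ v4) — v2 is true.

v1 = 1  v2 = 1  v3 = 1  v4 = 1  v5 = 1  v6 = 0  v7 = 1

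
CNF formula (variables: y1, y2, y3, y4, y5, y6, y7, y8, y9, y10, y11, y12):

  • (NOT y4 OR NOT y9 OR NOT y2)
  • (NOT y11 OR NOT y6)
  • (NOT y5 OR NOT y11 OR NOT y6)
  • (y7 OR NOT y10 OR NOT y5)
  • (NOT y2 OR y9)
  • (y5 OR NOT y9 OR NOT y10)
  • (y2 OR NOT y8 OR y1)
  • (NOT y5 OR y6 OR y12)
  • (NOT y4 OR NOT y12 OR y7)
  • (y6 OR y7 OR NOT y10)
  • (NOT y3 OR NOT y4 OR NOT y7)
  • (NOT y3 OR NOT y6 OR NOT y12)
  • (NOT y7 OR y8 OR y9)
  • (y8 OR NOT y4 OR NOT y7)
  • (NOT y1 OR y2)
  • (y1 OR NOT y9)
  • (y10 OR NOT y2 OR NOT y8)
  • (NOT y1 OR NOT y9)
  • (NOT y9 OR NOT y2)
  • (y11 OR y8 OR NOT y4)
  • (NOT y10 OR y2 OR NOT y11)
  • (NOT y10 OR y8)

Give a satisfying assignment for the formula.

y1=F, y2=F, y3=T, y4=F, y5=F, y6=F, y7=F, y8=F, y9=F, y10=F, y11=F, y12=F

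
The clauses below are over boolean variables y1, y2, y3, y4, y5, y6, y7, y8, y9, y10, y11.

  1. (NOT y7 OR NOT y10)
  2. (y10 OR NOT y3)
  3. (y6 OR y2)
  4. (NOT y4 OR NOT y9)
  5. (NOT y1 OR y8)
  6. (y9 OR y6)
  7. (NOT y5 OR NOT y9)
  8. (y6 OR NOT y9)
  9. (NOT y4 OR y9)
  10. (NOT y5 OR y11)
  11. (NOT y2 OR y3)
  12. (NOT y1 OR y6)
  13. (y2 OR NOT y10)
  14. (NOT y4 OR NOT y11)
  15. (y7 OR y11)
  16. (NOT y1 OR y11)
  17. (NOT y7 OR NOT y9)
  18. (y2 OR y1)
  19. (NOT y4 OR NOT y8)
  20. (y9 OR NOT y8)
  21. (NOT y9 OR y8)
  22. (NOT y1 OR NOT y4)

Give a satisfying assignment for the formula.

y1 = False, y2 = True, y3 = True, y4 = False, y5 = False, y6 = True, y7 = False, y8 = False, y9 = False, y10 = True, y11 = True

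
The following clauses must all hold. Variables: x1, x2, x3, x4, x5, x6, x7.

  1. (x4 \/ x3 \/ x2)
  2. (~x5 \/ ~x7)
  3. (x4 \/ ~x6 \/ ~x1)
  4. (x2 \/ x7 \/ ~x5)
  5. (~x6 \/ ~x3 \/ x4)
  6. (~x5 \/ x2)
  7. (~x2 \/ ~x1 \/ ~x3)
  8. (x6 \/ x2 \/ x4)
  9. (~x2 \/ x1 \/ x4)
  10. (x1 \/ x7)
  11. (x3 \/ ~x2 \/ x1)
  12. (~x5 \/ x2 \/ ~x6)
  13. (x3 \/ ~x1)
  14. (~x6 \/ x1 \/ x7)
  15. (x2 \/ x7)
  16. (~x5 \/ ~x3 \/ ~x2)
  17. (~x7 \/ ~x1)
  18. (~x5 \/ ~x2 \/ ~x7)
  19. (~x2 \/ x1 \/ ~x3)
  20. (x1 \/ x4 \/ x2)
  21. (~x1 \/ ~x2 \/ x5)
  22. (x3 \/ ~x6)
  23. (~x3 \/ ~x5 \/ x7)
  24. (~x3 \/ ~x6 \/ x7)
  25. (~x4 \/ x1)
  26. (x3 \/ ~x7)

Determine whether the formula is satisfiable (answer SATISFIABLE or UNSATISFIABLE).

x2 = True:
  x1 = True:
    propagation gives x3=False; an empty clause results — contradiction.
  x1 = False:
    propagation gives x4=True; an empty clause results — contradiction.
x2 = False:
  propagation gives x5=False, x7=True, x1=False, x4=True; an empty clause results — contradiction.
Every branch closes, so no satisfying assignment exists.

UNSATISFIABLE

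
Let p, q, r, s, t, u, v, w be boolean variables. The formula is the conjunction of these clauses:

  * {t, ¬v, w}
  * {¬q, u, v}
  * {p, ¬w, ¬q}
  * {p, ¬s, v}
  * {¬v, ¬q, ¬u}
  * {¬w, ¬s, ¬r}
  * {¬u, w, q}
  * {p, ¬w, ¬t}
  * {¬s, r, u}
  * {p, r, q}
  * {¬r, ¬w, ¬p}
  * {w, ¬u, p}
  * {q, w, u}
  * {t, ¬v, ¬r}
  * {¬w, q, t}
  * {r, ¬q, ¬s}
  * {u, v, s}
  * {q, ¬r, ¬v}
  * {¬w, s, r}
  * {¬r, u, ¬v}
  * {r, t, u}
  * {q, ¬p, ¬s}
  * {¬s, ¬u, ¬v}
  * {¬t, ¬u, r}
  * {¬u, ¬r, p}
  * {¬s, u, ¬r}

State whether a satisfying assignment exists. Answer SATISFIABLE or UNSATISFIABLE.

SATISFIABLE

Set p = True and propagate.
Branch on q: take q = True.
Branch on r: take r = False.
  then s is forced to False.
  then w is forced to False.
The remaining clauses are satisfied by t = True, u = False, v = True.
Every clause has at least one true literal under this assignment.
So p = True, q = True, r = False, s = False, t = True, u = False, v = True, w = False is a satisfying assignment.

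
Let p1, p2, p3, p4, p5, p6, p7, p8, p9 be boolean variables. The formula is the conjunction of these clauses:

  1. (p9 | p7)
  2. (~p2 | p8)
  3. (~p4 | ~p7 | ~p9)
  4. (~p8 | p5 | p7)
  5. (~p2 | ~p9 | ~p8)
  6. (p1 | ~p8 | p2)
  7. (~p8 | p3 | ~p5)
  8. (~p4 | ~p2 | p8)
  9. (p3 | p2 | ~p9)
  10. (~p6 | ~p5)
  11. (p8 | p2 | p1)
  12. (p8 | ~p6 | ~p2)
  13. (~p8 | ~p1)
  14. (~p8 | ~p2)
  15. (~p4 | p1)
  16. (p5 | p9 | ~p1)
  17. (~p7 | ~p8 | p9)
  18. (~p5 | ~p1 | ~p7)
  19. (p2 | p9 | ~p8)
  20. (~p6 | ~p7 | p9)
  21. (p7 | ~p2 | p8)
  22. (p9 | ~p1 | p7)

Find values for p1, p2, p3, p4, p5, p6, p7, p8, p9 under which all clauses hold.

Pure literal: p3 appears only positively; assign p3 = True.
Branch on p1: take p1 = True.
  then p8 is forced to False.
  then p2 is forced to False.
The remaining clauses are satisfied by p4 = True, p5 = False, p6 = True, p7 = False, p9 = True.
Every clause has at least one true literal under this assignment.

p1 = True, p2 = False, p3 = True, p4 = True, p5 = False, p6 = True, p7 = False, p8 = False, p9 = True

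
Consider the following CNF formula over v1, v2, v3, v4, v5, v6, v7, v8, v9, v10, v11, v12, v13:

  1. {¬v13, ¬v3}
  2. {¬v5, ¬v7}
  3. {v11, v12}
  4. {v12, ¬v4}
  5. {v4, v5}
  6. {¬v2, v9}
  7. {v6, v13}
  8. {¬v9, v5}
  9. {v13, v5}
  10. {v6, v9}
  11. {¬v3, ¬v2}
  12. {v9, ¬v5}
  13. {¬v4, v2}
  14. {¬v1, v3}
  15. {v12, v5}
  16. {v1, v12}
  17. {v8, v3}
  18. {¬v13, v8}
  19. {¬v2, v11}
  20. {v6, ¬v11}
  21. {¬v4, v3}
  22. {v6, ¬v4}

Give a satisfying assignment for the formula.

v1=F, v2=F, v3=F, v4=F, v5=T, v6=T, v7=F, v8=T, v9=T, v10=F, v11=T, v12=T, v13=T

Pure literal: v6 appears only positively; assign v6 = True.
v7 occurs only negated in the remaining clauses — set v7 = False.
Branch on v1: take v1 = False.
  then v12 is forced to True.
Try v2 = False.
  then v4 is forced to False.
  then v5 is forced to True.
  then v9 is forced to True.
For the remaining variables, v3 = False, v8 = True, v10 = False, v11 = True, v13 = True works.
Every clause has at least one true literal under this assignment.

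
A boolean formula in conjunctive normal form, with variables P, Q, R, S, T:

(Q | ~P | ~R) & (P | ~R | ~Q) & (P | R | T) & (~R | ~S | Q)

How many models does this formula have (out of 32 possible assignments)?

18

Case analysis on R and P:
  R=T, P=T: remaining (Q,S,T) ∈ {(T,F,F); (T,F,T); (T,T,F); (T,T,T)} — 4.
  R=T, P=F: remaining (Q,S,T) ∈ {(F,F,F); (F,F,T)} — 2.
  R=F, P=T: Q, S, T free → 2^3 = 8.
  R=F, P=F: remaining (Q,S,T) ∈ {(F,F,T); (F,T,T); (T,F,T); (T,T,T)} — 4.
Total: 4 + 2 + 8 + 4 = 18.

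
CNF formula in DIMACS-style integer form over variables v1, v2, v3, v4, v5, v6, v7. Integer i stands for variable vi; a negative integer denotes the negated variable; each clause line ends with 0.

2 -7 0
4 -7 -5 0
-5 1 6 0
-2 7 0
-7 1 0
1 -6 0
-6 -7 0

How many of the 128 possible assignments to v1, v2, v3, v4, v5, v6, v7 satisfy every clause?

Case analysis on v7 and v1:
  v7=1, v1=1: v3 free; 3 ways for (v2,v4,v5,v6) × 2^1 = 6.
  v7=1, v1=0: a clause becomes empty — 0.
  v7=0, v1=1: forces v2=0; v3, v4, v5, v6 free → 2^4 = 16.
  v7=0, v1=0: remaining (v2,v3,v4,v5,v6) ∈ {(0,0,0,0,0); (0,0,1,0,0); (0,1,0,0,0); (0,1,1,0,0)} — 4.
Total: 6 + 0 + 16 + 4 = 26.

26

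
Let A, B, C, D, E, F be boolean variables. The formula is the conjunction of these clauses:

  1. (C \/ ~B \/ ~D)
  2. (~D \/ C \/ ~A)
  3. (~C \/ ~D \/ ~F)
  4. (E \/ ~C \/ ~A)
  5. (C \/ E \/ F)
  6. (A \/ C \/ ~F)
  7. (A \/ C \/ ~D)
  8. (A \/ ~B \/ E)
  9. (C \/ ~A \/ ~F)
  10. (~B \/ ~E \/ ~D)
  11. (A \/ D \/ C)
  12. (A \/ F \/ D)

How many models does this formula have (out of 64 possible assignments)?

Split on C, then A.
  C=T, A=T: 5 of the 16 assignments to (B,D,E,F) work.
  C=T, A=F: 5 of the 16 assignments to (B,D,E,F) work.
  C=F, A=T: remaining (B,D,E,F) ∈ {(F,F,T,F); (T,F,T,F)} — 2.
  C=F, A=F: a clause becomes empty — 0.
Total: 5 + 5 + 2 + 0 = 12.

12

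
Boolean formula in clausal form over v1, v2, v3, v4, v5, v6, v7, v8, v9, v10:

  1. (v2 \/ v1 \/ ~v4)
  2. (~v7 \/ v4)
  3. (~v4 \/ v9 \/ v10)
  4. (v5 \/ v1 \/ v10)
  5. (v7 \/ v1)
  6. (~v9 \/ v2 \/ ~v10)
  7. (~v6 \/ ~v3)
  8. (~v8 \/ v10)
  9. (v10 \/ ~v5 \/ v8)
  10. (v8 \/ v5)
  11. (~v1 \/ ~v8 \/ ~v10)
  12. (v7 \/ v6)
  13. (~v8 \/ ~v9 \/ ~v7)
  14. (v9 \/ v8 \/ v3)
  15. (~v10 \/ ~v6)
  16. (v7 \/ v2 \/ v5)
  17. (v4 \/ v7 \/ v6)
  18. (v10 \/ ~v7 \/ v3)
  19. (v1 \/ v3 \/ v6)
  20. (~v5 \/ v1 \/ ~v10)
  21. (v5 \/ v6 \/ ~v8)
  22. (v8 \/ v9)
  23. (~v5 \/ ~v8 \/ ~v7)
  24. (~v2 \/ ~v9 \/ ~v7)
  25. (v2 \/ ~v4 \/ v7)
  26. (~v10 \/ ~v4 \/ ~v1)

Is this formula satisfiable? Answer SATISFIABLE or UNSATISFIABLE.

v7 = True:
  v10 = True:
    propagation gives v6=False, v1=False, v2=True, v3=True; an empty clause results — contradiction.
  v10 = False:
    propagation gives v9=True, v8=False, v5=False; an empty clause results — contradiction.
v7 = False:
  propagation gives v1=True, v6=True, v3=False, v10=False; an empty clause results — contradiction.
Every branch closes, so no satisfying assignment exists.

UNSATISFIABLE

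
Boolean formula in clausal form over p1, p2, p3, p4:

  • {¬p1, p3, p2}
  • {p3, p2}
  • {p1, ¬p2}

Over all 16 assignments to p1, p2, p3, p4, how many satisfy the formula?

The models are:
  p1=F p2=F p3=T p4=F
  p1=F p2=F p3=T p4=T
  p1=T p2=F p3=T p4=F
  p1=T p2=F p3=T p4=T
  p1=T p2=T p3=F p4=F
  p1=T p2=T p3=F p4=T
  p1=T p2=T p3=T p4=F
  p1=T p2=T p3=T p4=T
Count: 8.

8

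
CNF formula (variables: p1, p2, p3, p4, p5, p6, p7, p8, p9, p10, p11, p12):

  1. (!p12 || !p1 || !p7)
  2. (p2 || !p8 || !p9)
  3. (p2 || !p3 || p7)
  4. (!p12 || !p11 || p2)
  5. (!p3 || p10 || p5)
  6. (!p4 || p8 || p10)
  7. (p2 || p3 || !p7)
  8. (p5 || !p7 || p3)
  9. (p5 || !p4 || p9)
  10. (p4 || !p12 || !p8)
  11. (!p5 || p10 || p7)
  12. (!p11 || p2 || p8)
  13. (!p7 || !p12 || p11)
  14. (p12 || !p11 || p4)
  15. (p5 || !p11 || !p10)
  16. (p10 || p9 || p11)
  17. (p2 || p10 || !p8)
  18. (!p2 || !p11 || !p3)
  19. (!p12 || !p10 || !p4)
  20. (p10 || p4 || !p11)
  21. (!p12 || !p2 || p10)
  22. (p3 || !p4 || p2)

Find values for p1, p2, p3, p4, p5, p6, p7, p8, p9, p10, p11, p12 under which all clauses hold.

p1 = F, p2 = F, p3 = F, p4 = F, p5 = F, p6 = T, p7 = F, p8 = F, p9 = T, p10 = F, p11 = F, p12 = F

Pure literal: p1 appears only negated; assign p1 = False.
Branch on p2: take p2 = False.
For the remaining variables, p3 = False, p4 = False, p5 = False, p6 = True, p7 = False, p8 = False, p9 = True, p10 = False, p11 = False, p12 = False works.
Every clause has at least one true literal under this assignment.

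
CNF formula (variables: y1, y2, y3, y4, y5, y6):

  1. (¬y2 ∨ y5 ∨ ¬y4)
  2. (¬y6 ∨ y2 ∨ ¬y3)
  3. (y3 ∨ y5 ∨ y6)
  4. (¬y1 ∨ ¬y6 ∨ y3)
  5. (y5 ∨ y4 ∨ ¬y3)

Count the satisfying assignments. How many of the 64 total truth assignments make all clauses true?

29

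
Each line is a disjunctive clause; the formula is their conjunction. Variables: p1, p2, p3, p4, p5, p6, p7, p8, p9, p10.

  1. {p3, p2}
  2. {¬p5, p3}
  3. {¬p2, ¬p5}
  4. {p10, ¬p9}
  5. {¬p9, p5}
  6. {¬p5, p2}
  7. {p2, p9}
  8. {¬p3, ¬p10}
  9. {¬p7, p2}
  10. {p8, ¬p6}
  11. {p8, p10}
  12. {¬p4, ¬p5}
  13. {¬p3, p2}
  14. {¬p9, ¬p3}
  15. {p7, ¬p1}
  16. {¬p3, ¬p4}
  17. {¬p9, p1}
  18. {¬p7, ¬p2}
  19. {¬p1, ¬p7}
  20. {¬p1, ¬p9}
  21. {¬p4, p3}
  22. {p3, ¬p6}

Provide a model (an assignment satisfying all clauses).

p1=0, p2=1, p3=0, p4=0, p5=0, p6=0, p7=0, p8=0, p9=0, p10=1

Check each clause:
  1. {p2, p3} — p2 is true.
  2. {p3, ¬p5} — ¬p5 is true.
  3. {¬p2, ¬p5} — ¬p5 is true.
  4. {¬p9, p10} — p10 is true.
  5. {p5, ¬p9} — ¬p9 is true.
  6. {p2, ¬p5} — p2 is true.
  7. {p9, p2} — p2 is true.
  8. {¬p10, ¬p3} — ¬p3 is true.
  9. {¬p7, p2} — ¬p7 is true.
  10. {¬p6, p8} — ¬p6 is true.
  11. {p8, p10} — p10 is true.
  12. {¬p5, ¬p4} — ¬p5 is true.
  13. {¬p3, p2} — p2 is true.
  14. {¬p9, ¬p3} — ¬p3 is true.
  15. {¬p1, p7} — ¬p1 is true.
  16. {¬p4, ¬p3} — ¬p4 is true.
  17. {p1, ¬p9} — ¬p9 is true.
  18. {¬p2, ¬p7} — ¬p7 is true.
  19. {¬p7, ¬p1} — ¬p7 is true.
  20. {¬p9, ¬p1} — ¬p1 is true.
  21. {¬p4, p3} — ¬p4 is true.
  22. {¬p6, p3} — ¬p6 is true.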